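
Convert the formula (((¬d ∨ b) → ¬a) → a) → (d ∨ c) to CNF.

(((¬d ∨ b) → ¬a) → a) → (d ∨ c)
= ¬(((¬d ∨ b) → ¬a) → a) ∨ d ∨ c   (eliminate →)
= ¬(¬((¬d ∨ b) → ¬a) ∨ a) ∨ d ∨ c   (eliminate →)
= ¬(¬(¬(¬d ∨ b) ∨ ¬a) ∨ a) ∨ d ∨ c   (eliminate →)
= (¬¬(¬(¬d ∨ b) ∨ ¬a) ∧ ¬a) ∨ d ∨ c   (De Morgan)
= ((¬(¬d ∨ b) ∨ ¬a) ∧ ¬a) ∨ d ∨ c   (double negation)
= (((¬¬d ∧ ¬b) ∨ ¬a) ∧ ¬a) ∨ d ∨ c   (De Morgan)
= (((d ∧ ¬b) ∨ ¬a) ∧ ¬a) ∨ d ∨ c   (double negation)
= (d ∨ ¬a ∨ d ∨ c) ∧ (¬b ∨ ¬a ∨ d ∨ c) ∧ (¬a ∨ d ∨ c)   (distribute ∨ over ∧)
= d ∨ ¬a ∨ c   (simplify)

d ∨ ¬a ∨ c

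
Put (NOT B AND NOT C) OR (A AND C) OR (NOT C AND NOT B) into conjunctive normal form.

(NOT B AND NOT C) OR (A AND C) OR (NOT C AND NOT B)
⇔ (NOT B OR A OR NOT C) AND (NOT B OR A OR NOT B) AND (NOT B OR C OR NOT C) AND (NOT B OR C OR NOT B) AND (NOT C OR A OR NOT C) AND (NOT C OR A OR NOT B) AND (NOT C OR C OR NOT C) AND (NOT C OR C OR NOT B)   [distribute OR over AND]
⇔ (NOT B OR A) AND (NOT B OR C) AND (NOT C OR A)   [simplify]

(NOT B OR A) AND (NOT B OR C) AND (NOT C OR A)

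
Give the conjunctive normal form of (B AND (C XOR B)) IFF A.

(B AND (C XOR B)) IFF A
⇔ ((B AND (C XOR B)) IMPLIES A) AND (A IMPLIES (B AND (C XOR B)))   [eliminate IFF]
⇔ (NOT (B AND (C XOR B)) OR A) AND (A IMPLIES (B AND (C XOR B)))   [eliminate IMPLIES]
⇔ (NOT (B AND (C OR B) AND NOT (C AND B)) OR A) AND (A IMPLIES (B AND (C XOR B)))   [expand XOR]
⇔ (NOT (B AND (C OR B) AND NOT (C AND B)) OR A) AND (NOT A OR (B AND (C XOR B)))   [eliminate IMPLIES]
⇔ (NOT (B AND (C OR B) AND NOT (C AND B)) OR A) AND (NOT A OR (B AND (C OR B) AND NOT (C AND B)))   [expand XOR]
⇔ (NOT B OR NOT (C OR B) OR NOT NOT (C AND B) OR A) AND (NOT A OR (B AND (C OR B) AND NOT (C AND B)))   [De Morgan]
⇔ (NOT B OR (NOT C AND NOT B) OR NOT NOT (C AND B) OR A) AND (NOT A OR (B AND (C OR B) AND NOT (C AND B)))   [De Morgan]
⇔ (NOT B OR (NOT C AND NOT B) OR (C AND B) OR A) AND (NOT A OR (B AND (C OR B) AND NOT (C AND B)))   [double negation]
⇔ (NOT B OR (NOT C AND NOT B) OR (C AND B) OR A) AND (NOT A OR (B AND (C OR B) AND (NOT C OR NOT B)))   [De Morgan]
⇔ (NOT B OR NOT C OR C OR A) AND (NOT B OR NOT C OR B OR A) AND (NOT B OR NOT B OR C OR A) AND (NOT B OR NOT B OR B OR A) AND (NOT A OR B) AND (NOT A OR C OR B) AND (NOT A OR NOT C OR NOT B)   [distribute OR over AND]
⇔ (NOT B OR C OR A) AND (NOT A OR B) AND (NOT A OR NOT C OR NOT B)   [simplify]

(NOT B OR C OR A) AND (NOT A OR B) AND (NOT A OR NOT C OR NOT B)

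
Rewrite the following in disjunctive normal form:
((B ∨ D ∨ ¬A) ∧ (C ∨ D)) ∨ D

((B ∨ D ∨ ¬A) ∧ (C ∨ D)) ∨ D
≡ (B ∧ C) ∨ (B ∧ D) ∨ (D ∧ C) ∨ (D ∧ D) ∨ (¬A ∧ C) ∨ (¬A ∧ D) ∨ D   — distribute ∧ over ∨
≡ (B ∧ C) ∨ D ∨ (¬A ∧ C)   — simplify

(B ∧ C) ∨ D ∨ (¬A ∧ C)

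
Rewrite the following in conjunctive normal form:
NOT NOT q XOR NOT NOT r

NOT NOT q XOR NOT NOT r
= (NOT NOT q OR NOT NOT r) AND NOT (NOT NOT q AND NOT NOT r)   [expand XOR]
= (q OR NOT NOT r) AND NOT (NOT NOT q AND NOT NOT r)   [double negation]
= (q OR r) AND NOT (NOT NOT q AND NOT NOT r)   [double negation]
= (q OR r) AND (NOT NOT NOT q OR NOT NOT NOT r)   [De Morgan]
= (q OR r) AND (NOT q OR NOT NOT NOT r)   [double negation]
= (q OR r) AND (NOT q OR NOT r)   [double negation]

(q OR r) AND (NOT q OR NOT r)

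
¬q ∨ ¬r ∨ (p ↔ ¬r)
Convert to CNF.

¬q ∨ ¬r ∨ ¬p

¬q ∨ ¬r ∨ (p ↔ ¬r)
= ¬q ∨ ¬r ∨ ((p → ¬r) ∧ (¬r → p))
= ¬q ∨ ¬r ∨ ((¬p ∨ ¬r) ∧ (¬r → p))
= ¬q ∨ ¬r ∨ ((¬p ∨ ¬r) ∧ (¬¬r ∨ p))
= ¬q ∨ ¬r ∨ ((¬p ∨ ¬r) ∧ (r ∨ p))
= (¬q ∨ ¬r ∨ ¬p ∨ ¬r) ∧ (¬q ∨ ¬r ∨ r ∨ p)
= ¬q ∨ ¬r ∨ ¬p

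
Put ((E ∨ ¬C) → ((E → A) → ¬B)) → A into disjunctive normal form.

((E ∨ ¬C) → ((E → A) → ¬B)) → A
≡ ¬((E ∨ ¬C) → ((E → A) → ¬B)) ∨ A
≡ ¬(¬(E ∨ ¬C) ∨ ((E → A) → ¬B)) ∨ A
≡ ¬(¬(E ∨ ¬C) ∨ ¬(E → A) ∨ ¬B) ∨ A
≡ ¬(¬(E ∨ ¬C) ∨ ¬(¬E ∨ A) ∨ ¬B) ∨ A
≡ (¬¬(E ∨ ¬C) ∧ ¬¬(¬E ∨ A) ∧ ¬¬B) ∨ A
≡ ((E ∨ ¬C) ∧ ¬¬(¬E ∨ A) ∧ ¬¬B) ∨ A
≡ ((E ∨ ¬C) ∧ (¬E ∨ A) ∧ ¬¬B) ∨ A
≡ ((E ∨ ¬C) ∧ (¬E ∨ A) ∧ B) ∨ A
≡ (E ∧ ¬E ∧ B) ∨ (E ∧ A ∧ B) ∨ (¬C ∧ ¬E ∧ B) ∨ (¬C ∧ A ∧ B) ∨ A
≡ (¬C ∧ ¬E ∧ B) ∨ A

(¬C ∧ ¬E ∧ B) ∨ A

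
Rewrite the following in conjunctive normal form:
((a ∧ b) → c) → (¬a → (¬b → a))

a ∨ b

((a ∧ b) → c) → (¬a → (¬b → a))
= ¬((a ∧ b) → c) ∨ (¬a → (¬b → a))   [eliminate →]
= ¬(¬(a ∧ b) ∨ c) ∨ (¬a → (¬b → a))   [eliminate →]
= ¬(¬(a ∧ b) ∨ c) ∨ ¬¬a ∨ (¬b → a)   [eliminate →]
= ¬(¬(a ∧ b) ∨ c) ∨ ¬¬a ∨ ¬¬b ∨ a   [eliminate →]
= (¬¬(a ∧ b) ∧ ¬c) ∨ ¬¬a ∨ ¬¬b ∨ a   [De Morgan]
= (a ∧ b ∧ ¬c) ∨ ¬¬a ∨ ¬¬b ∨ a   [double negation]
= (a ∧ b ∧ ¬c) ∨ a ∨ ¬¬b ∨ a   [double negation]
= (a ∧ b ∧ ¬c) ∨ a ∨ b ∨ a   [double negation]
= (a ∨ a ∨ b ∨ a) ∧ (b ∨ a ∨ b ∨ a) ∧ (¬c ∨ a ∨ b ∨ a)   [distribute ∨ over ∧]
= a ∨ b   [simplify]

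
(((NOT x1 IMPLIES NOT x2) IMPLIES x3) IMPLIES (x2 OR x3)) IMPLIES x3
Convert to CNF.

(((NOT x1 IMPLIES NOT x2) IMPLIES x3) IMPLIES (x2 OR x3)) IMPLIES x3
≡ NOT (((NOT x1 IMPLIES NOT x2) IMPLIES x3) IMPLIES (x2 OR x3)) OR x3   [eliminate IMPLIES]
≡ NOT (NOT ((NOT x1 IMPLIES NOT x2) IMPLIES x3) OR x2 OR x3) OR x3   [eliminate IMPLIES]
≡ NOT (NOT (NOT (NOT x1 IMPLIES NOT x2) OR x3) OR x2 OR x3) OR x3   [eliminate IMPLIES]
≡ NOT (NOT (NOT (NOT NOT x1 OR NOT x2) OR x3) OR x2 OR x3) OR x3   [eliminate IMPLIES]
≡ (NOT NOT (NOT (NOT NOT x1 OR NOT x2) OR x3) AND NOT x2 AND NOT x3) OR x3   [De Morgan]
≡ ((NOT (NOT NOT x1 OR NOT x2) OR x3) AND NOT x2 AND NOT x3) OR x3   [double negation]
≡ (((NOT NOT NOT x1 AND NOT NOT x2) OR x3) AND NOT x2 AND NOT x3) OR x3   [De Morgan]
≡ (((NOT x1 AND NOT NOT x2) OR x3) AND NOT x2 AND NOT x3) OR x3   [double negation]
≡ (((NOT x1 AND x2) OR x3) AND NOT x2 AND NOT x3) OR x3   [double negation]
≡ (NOT x1 OR x3 OR x3) AND (x2 OR x3 OR x3) AND (NOT x2 OR x3) AND (NOT x3 OR x3)   [distribute OR over AND]
≡ (NOT x1 OR x3) AND (x2 OR x3) AND (NOT x2 OR x3)   [simplify]

(NOT x1 OR x3) AND (x2 OR x3) AND (NOT x2 OR x3)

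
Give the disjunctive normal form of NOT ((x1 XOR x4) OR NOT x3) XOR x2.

NOT ((x1 XOR x4) OR NOT x3) XOR x2
= (NOT ((x1 XOR x4) OR NOT x3) AND NOT x2) OR (NOT NOT ((x1 XOR x4) OR NOT x3) AND x2)   (expand XOR)
= (NOT ((x1 AND NOT x4) OR (NOT x1 AND x4) OR NOT x3) AND NOT x2) OR (NOT NOT ((x1 XOR x4) OR NOT x3) AND x2)   (expand XOR)
= (NOT ((x1 AND NOT x4) OR (NOT x1 AND x4) OR NOT x3) AND NOT x2) OR (NOT NOT ((x1 AND NOT x4) OR (NOT x1 AND x4) OR NOT x3) AND x2)   (expand XOR)
= (NOT (x1 AND NOT x4) AND NOT (NOT x1 AND x4) AND NOT NOT x3 AND NOT x2) OR (NOT NOT ((x1 AND NOT x4) OR (NOT x1 AND x4) OR NOT x3) AND x2)   (De Morgan)
= ((NOT x1 OR NOT NOT x4) AND NOT (NOT x1 AND x4) AND NOT NOT x3 AND NOT x2) OR (NOT NOT ((x1 AND NOT x4) OR (NOT x1 AND x4) OR NOT x3) AND x2)   (De Morgan)
= ((NOT x1 OR x4) AND NOT (NOT x1 AND x4) AND NOT NOT x3 AND NOT x2) OR (NOT NOT ((x1 AND NOT x4) OR (NOT x1 AND x4) OR NOT x3) AND x2)   (double negation)
= ((NOT x1 OR x4) AND (NOT NOT x1 OR NOT x4) AND NOT NOT x3 AND NOT x2) OR (NOT NOT ((x1 AND NOT x4) OR (NOT x1 AND x4) OR NOT x3) AND x2)   (De Morgan)
= ((NOT x1 OR x4) AND (x1 OR NOT x4) AND NOT NOT x3 AND NOT x2) OR (NOT NOT ((x1 AND NOT x4) OR (NOT x1 AND x4) OR NOT x3) AND x2)   (double negation)
= ((NOT x1 OR x4) AND (x1 OR NOT x4) AND x3 AND NOT x2) OR (NOT NOT ((x1 AND NOT x4) OR (NOT x1 AND x4) OR NOT x3) AND x2)   (double negation)
= ((NOT x1 OR x4) AND (x1 OR NOT x4) AND x3 AND NOT x2) OR (((x1 AND NOT x4) OR (NOT x1 AND x4) OR NOT x3) AND x2)   (double negation)
= (NOT x1 AND x1 AND x3 AND NOT x2) OR (NOT x1 AND NOT x4 AND x3 AND NOT x2) OR (x4 AND x1 AND x3 AND NOT x2) OR (x4 AND NOT x4 AND x3 AND NOT x2) OR (x1 AND NOT x4 AND x2) OR (NOT x1 AND x4 AND x2) OR (NOT x3 AND x2)   (distribute AND over OR)
= (NOT x1 AND NOT x4 AND x3 AND NOT x2) OR (x4 AND x1 AND x3 AND NOT x2) OR (x1 AND NOT x4 AND x2) OR (NOT x1 AND x4 AND x2) OR (NOT x3 AND x2)   (simplify)

(NOT x1 AND NOT x4 AND x3 AND NOT x2) OR (x4 AND x1 AND x3 AND NOT x2) OR (x1 AND NOT x4 AND x2) OR (NOT x1 AND x4 AND x2) OR (NOT x3 AND x2)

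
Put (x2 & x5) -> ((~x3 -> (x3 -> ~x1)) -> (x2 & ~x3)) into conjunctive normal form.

~x2 | ~x5 | ~x3

(x2 & x5) -> ((~x3 -> (x3 -> ~x1)) -> (x2 & ~x3))
= ~(x2 & x5) | ((~x3 -> (x3 -> ~x1)) -> (x2 & ~x3))   [eliminate ->]
= ~(x2 & x5) | ~(~x3 -> (x3 -> ~x1)) | (x2 & ~x3)   [eliminate ->]
= ~(x2 & x5) | ~(~~x3 | (x3 -> ~x1)) | (x2 & ~x3)   [eliminate ->]
= ~(x2 & x5) | ~(~~x3 | ~x3 | ~x1) | (x2 & ~x3)   [eliminate ->]
= ~x2 | ~x5 | ~(~~x3 | ~x3 | ~x1) | (x2 & ~x3)   [De Morgan]
= ~x2 | ~x5 | (~~~x3 & ~~x3 & ~~x1) | (x2 & ~x3)   [De Morgan]
= ~x2 | ~x5 | (~x3 & ~~x3 & ~~x1) | (x2 & ~x3)   [double negation]
= ~x2 | ~x5 | (~x3 & x3 & ~~x1) | (x2 & ~x3)   [double negation]
= ~x2 | ~x5 | (~x3 & x3 & x1) | (x2 & ~x3)   [double negation]
= (~x2 | ~x5 | ~x3 | x2) & (~x2 | ~x5 | ~x3 | ~x3) & (~x2 | ~x5 | x3 | x2) & (~x2 | ~x5 | x3 | ~x3) & (~x2 | ~x5 | x1 | x2) & (~x2 | ~x5 | x1 | ~x3)   [distribute | over &]
= ~x2 | ~x5 | ~x3   [simplify]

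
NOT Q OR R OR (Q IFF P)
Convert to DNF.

NOT Q OR R OR (Q IFF P)
⇔ NOT Q OR R OR ((Q IMPLIES P) AND (P IMPLIES Q))   [eliminate IFF]
⇔ NOT Q OR R OR ((NOT Q OR P) AND (P IMPLIES Q))   [eliminate IMPLIES]
⇔ NOT Q OR R OR ((NOT Q OR P) AND (NOT P OR Q))   [eliminate IMPLIES]
⇔ NOT Q OR R OR (NOT Q AND NOT P) OR (NOT Q AND Q) OR (P AND NOT P) OR (P AND Q)   [distribute AND over OR]
⇔ NOT Q OR R OR (P AND Q)   [simplify]

NOT Q OR R OR (P AND Q)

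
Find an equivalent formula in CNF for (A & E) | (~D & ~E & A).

A & (E | ~D)

(A & E) | (~D & ~E & A)
⇔ (A | ~D) & (A | ~E) & (A | A) & (E | ~D) & (E | ~E) & (E | A)   (distribute | over &)
⇔ A & (E | ~D)   (simplify)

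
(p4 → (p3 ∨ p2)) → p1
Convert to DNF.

(p4 → (p3 ∨ p2)) → p1
= ¬(p4 → (p3 ∨ p2)) ∨ p1   [eliminate →]
= ¬(¬p4 ∨ p3 ∨ p2) ∨ p1   [eliminate →]
= (¬¬p4 ∧ ¬p3 ∧ ¬p2) ∨ p1   [De Morgan]
= (p4 ∧ ¬p3 ∧ ¬p2) ∨ p1   [double negation]

(p4 ∧ ¬p3 ∧ ¬p2) ∨ p1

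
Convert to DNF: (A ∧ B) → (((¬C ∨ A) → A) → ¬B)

¬A ∨ ¬B

(A ∧ B) → (((¬C ∨ A) → A) → ¬B)
= ¬(A ∧ B) ∨ (((¬C ∨ A) → A) → ¬B)   [eliminate →]
= ¬(A ∧ B) ∨ ¬((¬C ∨ A) → A) ∨ ¬B   [eliminate →]
= ¬(A ∧ B) ∨ ¬(¬(¬C ∨ A) ∨ A) ∨ ¬B   [eliminate →]
= ¬A ∨ ¬B ∨ ¬(¬(¬C ∨ A) ∨ A) ∨ ¬B   [De Morgan]
= ¬A ∨ ¬B ∨ (¬¬(¬C ∨ A) ∧ ¬A) ∨ ¬B   [De Morgan]
= ¬A ∨ ¬B ∨ ((¬C ∨ A) ∧ ¬A) ∨ ¬B   [double negation]
= ¬A ∨ ¬B ∨ (¬C ∧ ¬A) ∨ (A ∧ ¬A) ∨ ¬B   [distribute ∧ over ∨]
= ¬A ∨ ¬B   [simplify]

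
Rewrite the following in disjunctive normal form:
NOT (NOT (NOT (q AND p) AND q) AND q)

NOT (NOT (NOT (q AND p) AND q) AND q)
⇔ NOT NOT (NOT (q AND p) AND q) OR NOT q   (De Morgan)
⇔ (NOT (q AND p) AND q) OR NOT q   (double negation)
⇔ ((NOT q OR NOT p) AND q) OR NOT q   (De Morgan)
⇔ (NOT q AND q) OR (NOT p AND q) OR NOT q   (distribute AND over OR)
⇔ (NOT p AND q) OR NOT q   (simplify)

(NOT p AND q) OR NOT q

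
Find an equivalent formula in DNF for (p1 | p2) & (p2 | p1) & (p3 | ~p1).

(p1 | p2) & (p2 | p1) & (p3 | ~p1)
≡ (p1 & p2 & p3) | (p1 & p2 & ~p1) | (p1 & p1 & p3) | (p1 & p1 & ~p1) | (p2 & p2 & p3) | (p2 & p2 & ~p1) | (p2 & p1 & p3) | (p2 & p1 & ~p1)   [distribute & over |]
≡ (p1 & p3) | (p2 & p3) | (p2 & ~p1)   [simplify]

(p1 & p3) | (p2 & p3) | (p2 & ~p1)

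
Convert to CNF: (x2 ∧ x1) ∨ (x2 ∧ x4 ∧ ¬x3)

(x2 ∧ x1) ∨ (x2 ∧ x4 ∧ ¬x3)
⇔ (x2 ∨ x2) ∧ (x2 ∨ x4) ∧ (x2 ∨ ¬x3) ∧ (x1 ∨ x2) ∧ (x1 ∨ x4) ∧ (x1 ∨ ¬x3)   [distribute ∨ over ∧]
⇔ x2 ∧ (x1 ∨ x4) ∧ (x1 ∨ ¬x3)   [simplify]

x2 ∧ (x1 ∨ x4) ∧ (x1 ∨ ¬x3)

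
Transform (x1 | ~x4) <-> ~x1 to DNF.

(x1 | ~x4) <-> ~x1
= ((x1 | ~x4) -> ~x1) & (~x1 -> (x1 | ~x4))   [eliminate <->]
= (~(x1 | ~x4) | ~x1) & (~x1 -> (x1 | ~x4))   [eliminate ->]
= (~(x1 | ~x4) | ~x1) & (~~x1 | x1 | ~x4)   [eliminate ->]
= ((~x1 & ~~x4) | ~x1) & (~~x1 | x1 | ~x4)   [De Morgan]
= ((~x1 & x4) | ~x1) & (~~x1 | x1 | ~x4)   [double negation]
= ((~x1 & x4) | ~x1) & (x1 | x1 | ~x4)   [double negation]
= (~x1 & x4 & x1) | (~x1 & x4 & x1) | (~x1 & x4 & ~x4) | (~x1 & x1) | (~x1 & x1) | (~x1 & ~x4)   [distribute & over |]
= ~x1 & ~x4   [simplify]

~x1 & ~x4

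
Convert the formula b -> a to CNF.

~b | a

b -> a
≡ ~b | a   — eliminate ->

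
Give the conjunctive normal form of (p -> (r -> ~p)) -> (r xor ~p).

(p | ~r) & (r | ~p)

(p -> (r -> ~p)) -> (r xor ~p)
≡ ~(p -> (r -> ~p)) | (r xor ~p)   — eliminate ->
≡ ~(~p | (r -> ~p)) | (r xor ~p)   — eliminate ->
≡ ~(~p | ~r | ~p) | (r xor ~p)   — eliminate ->
≡ ~(~p | ~r | ~p) | ((r | ~p) & ~(r & ~p))   — expand xor
≡ (~~p & ~~r & ~~p) | ((r | ~p) & ~(r & ~p))   — De Morgan
≡ (p & ~~r & ~~p) | ((r | ~p) & ~(r & ~p))   — double negation
≡ (p & r & ~~p) | ((r | ~p) & ~(r & ~p))   — double negation
≡ (p & r & p) | ((r | ~p) & ~(r & ~p))   — double negation
≡ (p & r & p) | ((r | ~p) & (~r | ~~p))   — De Morgan
≡ (p & r & p) | ((r | ~p) & (~r | p))   — double negation
≡ (p | r | ~p) & (p | ~r | p) & (r | r | ~p) & (r | ~r | p) & (p | r | ~p) & (p | ~r | p)   — distribute | over &
≡ (p | ~r) & (r | ~p)   — simplify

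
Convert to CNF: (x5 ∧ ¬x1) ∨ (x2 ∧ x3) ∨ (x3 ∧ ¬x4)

(x5 ∨ x2 ∨ ¬x4) ∧ (x5 ∨ x3) ∧ (¬x1 ∨ x2 ∨ ¬x4) ∧ (¬x1 ∨ x3)

(x5 ∧ ¬x1) ∨ (x2 ∧ x3) ∨ (x3 ∧ ¬x4)
≡ (x5 ∨ x2 ∨ x3) ∧ (x5 ∨ x2 ∨ ¬x4) ∧ (x5 ∨ x3 ∨ x3) ∧ (x5 ∨ x3 ∨ ¬x4) ∧ (¬x1 ∨ x2 ∨ x3) ∧ (¬x1 ∨ x2 ∨ ¬x4) ∧ (¬x1 ∨ x3 ∨ x3) ∧ (¬x1 ∨ x3 ∨ ¬x4)   [distribute ∨ over ∧]
≡ (x5 ∨ x2 ∨ ¬x4) ∧ (x5 ∨ x3) ∧ (¬x1 ∨ x2 ∨ ¬x4) ∧ (¬x1 ∨ x3)   [simplify]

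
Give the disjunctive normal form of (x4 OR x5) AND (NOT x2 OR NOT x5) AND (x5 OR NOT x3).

(x4 OR x5) AND (NOT x2 OR NOT x5) AND (x5 OR NOT x3)
≡ (x4 AND NOT x2 AND x5) OR (x4 AND NOT x2 AND NOT x3) OR (x4 AND NOT x5 AND x5) OR (x4 AND NOT x5 AND NOT x3) OR (x5 AND NOT x2 AND x5) OR (x5 AND NOT x2 AND NOT x3) OR (x5 AND NOT x5 AND x5) OR (x5 AND NOT x5 AND NOT x3)   (distribute AND over OR)
≡ (x4 AND NOT x2 AND NOT x3) OR (x4 AND NOT x5 AND NOT x3) OR (x5 AND NOT x2)   (simplify)

(x4 AND NOT x2 AND NOT x3) OR (x4 AND NOT x5 AND NOT x3) OR (x5 AND NOT x2)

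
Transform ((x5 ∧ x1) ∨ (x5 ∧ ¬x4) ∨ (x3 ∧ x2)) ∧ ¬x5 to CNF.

(x5 ∨ x3) ∧ (x5 ∨ x2) ∧ (x1 ∨ ¬x4 ∨ x3) ∧ (x1 ∨ ¬x4 ∨ x2) ∧ ¬x5

((x5 ∧ x1) ∨ (x5 ∧ ¬x4) ∨ (x3 ∧ x2)) ∧ ¬x5
⇔ (x5 ∨ x5 ∨ x3) ∧ (x5 ∨ x5 ∨ x2) ∧ (x5 ∨ ¬x4 ∨ x3) ∧ (x5 ∨ ¬x4 ∨ x2) ∧ (x1 ∨ x5 ∨ x3) ∧ (x1 ∨ x5 ∨ x2) ∧ (x1 ∨ ¬x4 ∨ x3) ∧ (x1 ∨ ¬x4 ∨ x2) ∧ ¬x5   [distribute ∨ over ∧]
⇔ (x5 ∨ x3) ∧ (x5 ∨ x2) ∧ (x1 ∨ ¬x4 ∨ x3) ∧ (x1 ∨ ¬x4 ∨ x2) ∧ ¬x5   [simplify]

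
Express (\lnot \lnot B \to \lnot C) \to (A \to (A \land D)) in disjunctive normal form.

(\lnot \lnot B \to \lnot C) \to (A \to (A \land D))
⇔ \lnot (\lnot \lnot B \to \lnot C) \lor (A \to (A \land D))   [eliminate \to]
⇔ \lnot (\lnot \lnot \lnot B \lor \lnot C) \lor (A \to (A \land D))   [eliminate \to]
⇔ \lnot (\lnot \lnot \lnot B \lor \lnot C) \lor \lnot A \lor (A \land D)   [eliminate \to]
⇔ (\lnot \lnot \lnot \lnot B \land \lnot \lnot C) \lor \lnot A \lor (A \land D)   [De Morgan]
⇔ (\lnot \lnot B \land \lnot \lnot C) \lor \lnot A \lor (A \land D)   [double negation]
⇔ (B \land \lnot \lnot C) \lor \lnot A \lor (A \land D)   [double negation]
⇔ (B \land C) \lor \lnot A \lor (A \land D)   [double negation]

(B \land C) \lor \lnot A \lor (A \land D)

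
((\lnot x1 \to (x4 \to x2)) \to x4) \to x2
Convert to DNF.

\lnot x4 \lor x2

((\lnot x1 \to (x4 \to x2)) \to x4) \to x2
≡ \lnot ((\lnot x1 \to (x4 \to x2)) \to x4) \lor x2   — eliminate \to
≡ \lnot (\lnot (\lnot x1 \to (x4 \to x2)) \lor x4) \lor x2   — eliminate \to
≡ \lnot (\lnot (\lnot \lnot x1 \lor (x4 \to x2)) \lor x4) \lor x2   — eliminate \to
≡ \lnot (\lnot (\lnot \lnot x1 \lor \lnot x4 \lor x2) \lor x4) \lor x2   — eliminate \to
≡ (\lnot \lnot (\lnot \lnot x1 \lor \lnot x4 \lor x2) \land \lnot x4) \lor x2   — De Morgan
≡ ((\lnot \lnot x1 \lor \lnot x4 \lor x2) \land \lnot x4) \lor x2   — double negation
≡ ((x1 \lor \lnot x4 \lor x2) \land \lnot x4) \lor x2   — double negation
≡ (x1 \land \lnot x4) \lor (\lnot x4 \land \lnot x4) \lor (x2 \land \lnot x4) \lor x2   — distribute \land over \lor
≡ \lnot x4 \lor x2   — simplify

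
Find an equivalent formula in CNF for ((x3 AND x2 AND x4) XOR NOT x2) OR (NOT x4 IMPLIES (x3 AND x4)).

x4 OR NOT x2

((x3 AND x2 AND x4) XOR NOT x2) OR (NOT x4 IMPLIES (x3 AND x4))
≡ (((x3 AND x2 AND x4) OR NOT x2) AND NOT (x3 AND x2 AND x4 AND NOT x2)) OR (NOT x4 IMPLIES (x3 AND x4))   — expand XOR
≡ (((x3 AND x2 AND x4) OR NOT x2) AND NOT (x3 AND x2 AND x4 AND NOT x2)) OR NOT NOT x4 OR (x3 AND x4)   — eliminate IMPLIES
≡ (((x3 AND x2 AND x4) OR NOT x2) AND (NOT x3 OR NOT x2 OR NOT x4 OR NOT NOT x2)) OR NOT NOT x4 OR (x3 AND x4)   — De Morgan
≡ (((x3 AND x2 AND x4) OR NOT x2) AND (NOT x3 OR NOT x2 OR NOT x4 OR x2)) OR NOT NOT x4 OR (x3 AND x4)   — double negation
≡ (((x3 AND x2 AND x4) OR NOT x2) AND (NOT x3 OR NOT x2 OR NOT x4 OR x2)) OR x4 OR (x3 AND x4)   — double negation
≡ (x3 OR NOT x2 OR x4 OR x3) AND (x3 OR NOT x2 OR x4 OR x4) AND (x2 OR NOT x2 OR x4 OR x3) AND (x2 OR NOT x2 OR x4 OR x4) AND (x4 OR NOT x2 OR x4 OR x3) AND (x4 OR NOT x2 OR x4 OR x4) AND (NOT x3 OR NOT x2 OR NOT x4 OR x2 OR x4 OR x3) AND (NOT x3 OR NOT x2 OR NOT x4 OR x2 OR x4 OR x4)   — distribute OR over AND
≡ x4 OR NOT x2   — simplify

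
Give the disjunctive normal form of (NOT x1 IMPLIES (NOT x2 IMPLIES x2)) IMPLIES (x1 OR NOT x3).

(NOT x1 AND NOT x2) OR x1 OR NOT x3

(NOT x1 IMPLIES (NOT x2 IMPLIES x2)) IMPLIES (x1 OR NOT x3)
≡ NOT (NOT x1 IMPLIES (NOT x2 IMPLIES x2)) OR x1 OR NOT x3
≡ NOT (NOT NOT x1 OR (NOT x2 IMPLIES x2)) OR x1 OR NOT x3
≡ NOT (NOT NOT x1 OR NOT NOT x2 OR x2) OR x1 OR NOT x3
≡ (NOT NOT NOT x1 AND NOT NOT NOT x2 AND NOT x2) OR x1 OR NOT x3
≡ (NOT x1 AND NOT NOT NOT x2 AND NOT x2) OR x1 OR NOT x3
≡ (NOT x1 AND NOT x2 AND NOT x2) OR x1 OR NOT x3
≡ (NOT x1 AND NOT x2) OR x1 OR NOT x3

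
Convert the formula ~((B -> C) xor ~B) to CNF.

~((B -> C) xor ~B)
≡ ~(((B -> C) | ~B) & ~((B -> C) & ~B))   [expand xor]
≡ ~((~B | C | ~B) & ~((B -> C) & ~B))   [eliminate ->]
≡ ~((~B | C | ~B) & ~((~B | C) & ~B))   [eliminate ->]
≡ ~(~B | C | ~B) | ~~((~B | C) & ~B)   [De Morgan]
≡ (~~B & ~C & ~~B) | ~~((~B | C) & ~B)   [De Morgan]
≡ (B & ~C & ~~B) | ~~((~B | C) & ~B)   [double negation]
≡ (B & ~C & B) | ~~((~B | C) & ~B)   [double negation]
≡ (B & ~C & B) | ((~B | C) & ~B)   [double negation]
≡ (B | ~B | C) & (B | ~B) & (~C | ~B | C) & (~C | ~B) & (B | ~B | C) & (B | ~B)   [distribute | over &]
≡ ~C | ~B   [simplify]

~C | ~B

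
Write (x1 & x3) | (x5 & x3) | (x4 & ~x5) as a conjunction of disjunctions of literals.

(x1 | x5 | x4) & (x3 | x4) & (x3 | ~x5)

(x1 & x3) | (x5 & x3) | (x4 & ~x5)
= (x1 | x5 | x4) & (x1 | x5 | ~x5) & (x1 | x3 | x4) & (x1 | x3 | ~x5) & (x3 | x5 | x4) & (x3 | x5 | ~x5) & (x3 | x3 | x4) & (x3 | x3 | ~x5)   — distribute | over &
= (x1 | x5 | x4) & (x3 | x4) & (x3 | ~x5)   — simplify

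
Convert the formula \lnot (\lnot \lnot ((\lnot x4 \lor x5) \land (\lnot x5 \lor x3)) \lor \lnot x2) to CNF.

\lnot (\lnot \lnot ((\lnot x4 \lor x5) \land (\lnot x5 \lor x3)) \lor \lnot x2)
≡ \lnot \lnot \lnot ((\lnot x4 \lor x5) \land (\lnot x5 \lor x3)) \land \lnot \lnot x2   [De Morgan]
≡ \lnot ((\lnot x4 \lor x5) \land (\lnot x5 \lor x3)) \land \lnot \lnot x2   [double negation]
≡ (\lnot (\lnot x4 \lor x5) \lor \lnot (\lnot x5 \lor x3)) \land \lnot \lnot x2   [De Morgan]
≡ ((\lnot \lnot x4 \land \lnot x5) \lor \lnot (\lnot x5 \lor x3)) \land \lnot \lnot x2   [De Morgan]
≡ ((x4 \land \lnot x5) \lor \lnot (\lnot x5 \lor x3)) \land \lnot \lnot x2   [double negation]
≡ ((x4 \land \lnot x5) \lor (\lnot \lnot x5 \land \lnot x3)) \land \lnot \lnot x2   [De Morgan]
≡ ((x4 \land \lnot x5) \lor (x5 \land \lnot x3)) \land \lnot \lnot x2   [double negation]
≡ ((x4 \land \lnot x5) \lor (x5 \land \lnot x3)) \land x2   [double negation]
≡ (x4 \lor x5) \land (x4 \lor \lnot x3) \land (\lnot x5 \lor x5) \land (\lnot x5 \lor \lnot x3) \land x2   [distribute \lor over \land]
≡ (x4 \lor x5) \land (x4 \lor \lnot x3) \land (\lnot x5 \lor \lnot x3) \land x2   [simplify]

(x4 \lor x5) \land (x4 \lor \lnot x3) \land (\lnot x5 \lor \lnot x3) \land x2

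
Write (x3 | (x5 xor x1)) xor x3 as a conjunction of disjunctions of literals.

(x3 | (x5 xor x1)) xor x3
= (x3 | (x5 xor x1) | x3) & ~((x3 | (x5 xor x1)) & x3)   [expand xor]
= (x3 | ((x5 | x1) & ~(x5 & x1)) | x3) & ~((x3 | (x5 xor x1)) & x3)   [expand xor]
= (x3 | ((x5 | x1) & ~(x5 & x1)) | x3) & ~((x3 | ((x5 | x1) & ~(x5 & x1))) & x3)   [expand xor]
= (x3 | ((x5 | x1) & (~x5 | ~x1)) | x3) & ~((x3 | ((x5 | x1) & ~(x5 & x1))) & x3)   [De Morgan]
= (x3 | ((x5 | x1) & (~x5 | ~x1)) | x3) & (~(x3 | ((x5 | x1) & ~(x5 & x1))) | ~x3)   [De Morgan]
= (x3 | ((x5 | x1) & (~x5 | ~x1)) | x3) & ((~x3 & ~((x5 | x1) & ~(x5 & x1))) | ~x3)   [De Morgan]
= (x3 | ((x5 | x1) & (~x5 | ~x1)) | x3) & ((~x3 & (~(x5 | x1) | ~~(x5 & x1))) | ~x3)   [De Morgan]
= (x3 | ((x5 | x1) & (~x5 | ~x1)) | x3) & ((~x3 & ((~x5 & ~x1) | ~~(x5 & x1))) | ~x3)   [De Morgan]
= (x3 | ((x5 | x1) & (~x5 | ~x1)) | x3) & ((~x3 & ((~x5 & ~x1) | (x5 & x1))) | ~x3)   [double negation]
= (x3 | x5 | x1 | x3) & (x3 | ~x5 | ~x1 | x3) & (~x3 | ~x3) & (~x5 | x5 | ~x3) & (~x5 | x1 | ~x3) & (~x1 | x5 | ~x3) & (~x1 | x1 | ~x3)   [distribute | over &]
= (x3 | x5 | x1) & (x3 | ~x5 | ~x1) & ~x3   [simplify]

(x3 | x5 | x1) & (x3 | ~x5 | ~x1) & ~x3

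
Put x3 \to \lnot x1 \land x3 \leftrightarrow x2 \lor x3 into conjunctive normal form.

x3 \to \lnot x1 \land x3 \leftrightarrow x2 \lor x3
≡ ((x3 \to \lnot x1 \land x3) \to x2 \lor x3) \land (x2 \lor x3 \to (x3 \to \lnot x1 \land x3))   (eliminate \leftrightarrow)
≡ (\lnot (x3 \to \lnot x1 \land x3) \lor x2 \lor x3) \land (x2 \lor x3 \to (x3 \to \lnot x1 \land x3))   (eliminate \to)
≡ (\lnot (\lnot x3 \lor \lnot x1 \land x3) \lor x2 \lor x3) \land (x2 \lor x3 \to (x3 \to \lnot x1 \land x3))   (eliminate \to)
≡ (\lnot (\lnot x3 \lor \lnot x1 \land x3) \lor x2 \lor x3) \land (\lnot (x2 \lor x3) \lor (x3 \to \lnot x1 \land x3))   (eliminate \to)
≡ (\lnot (\lnot x3 \lor \lnot x1 \land x3) \lor x2 \lor x3) \land (\lnot (x2 \lor x3) \lor \lnot x3 \lor \lnot x1 \land x3)   (eliminate \to)
≡ (\lnot \lnot x3 \land \lnot (\lnot x1 \land x3) \lor x2 \lor x3) \land (\lnot (x2 \lor x3) \lor \lnot x3 \lor \lnot x1 \land x3)   (De Morgan)
≡ (x3 \land \lnot (\lnot x1 \land x3) \lor x2 \lor x3) \land (\lnot (x2 \lor x3) \lor \lnot x3 \lor \lnot x1 \land x3)   (double negation)
≡ (x3 \land (\lnot \lnot x1 \lor \lnot x3) \lor x2 \lor x3) \land (\lnot (x2 \lor x3) \lor \lnot x3 \lor \lnot x1 \land x3)   (De Morgan)
≡ (x3 \land (x1 \lor \lnot x3) \lor x2 \lor x3) \land (\lnot (x2 \lor x3) \lor \lnot x3 \lor \lnot x1 \land x3)   (double negation)
≡ (x3 \land (x1 \lor \lnot x3) \lor x2 \lor x3) \land (\lnot x2 \land \lnot x3 \lor \lnot x3 \lor \lnot x1 \land x3)   (De Morgan)
≡ (x3 \lor x2 \lor x3) \land (x1 \lor \lnot x3 \lor x2 \lor x3) \land (\lnot x2 \lor \lnot x3 \lor \lnot x1) \land (\lnot x2 \lor \lnot x3 \lor x3) \land (\lnot x3 \lor \lnot x3 \lor \lnot x1) \land (\lnot x3 \lor \lnot x3 \lor x3)   (distribute \lor over \land)
≡ (x3 \lor x2) \land (\lnot x3 \lor \lnot x1)   (simplify)

(x3 \lor x2) \land (\lnot x3 \lor \lnot x1)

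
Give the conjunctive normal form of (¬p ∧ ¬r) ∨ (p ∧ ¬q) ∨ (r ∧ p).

(¬p ∨ ¬q ∨ r) ∧ (¬r ∨ p)

(¬p ∧ ¬r) ∨ (p ∧ ¬q) ∨ (r ∧ p)
= (¬p ∨ p ∨ r) ∧ (¬p ∨ p ∨ p) ∧ (¬p ∨ ¬q ∨ r) ∧ (¬p ∨ ¬q ∨ p) ∧ (¬r ∨ p ∨ r) ∧ (¬r ∨ p ∨ p) ∧ (¬r ∨ ¬q ∨ r) ∧ (¬r ∨ ¬q ∨ p)
= (¬p ∨ ¬q ∨ r) ∧ (¬r ∨ p)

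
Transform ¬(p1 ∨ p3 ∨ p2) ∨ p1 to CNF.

¬(p1 ∨ p3 ∨ p2) ∨ p1
≡ (¬p1 ∧ ¬p3 ∧ ¬p2) ∨ p1   [De Morgan]
≡ (¬p1 ∨ p1) ∧ (¬p3 ∨ p1) ∧ (¬p2 ∨ p1)   [distribute ∨ over ∧]
≡ (¬p3 ∨ p1) ∧ (¬p2 ∨ p1)   [simplify]

(¬p3 ∨ p1) ∧ (¬p2 ∨ p1)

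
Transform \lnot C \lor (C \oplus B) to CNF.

\lnot C \lor \lnot B

\lnot C \lor (C \oplus B)
≡ \lnot C \lor ((C \lor B) \land \lnot (C \land B))   — expand \oplus
≡ \lnot C \lor ((C \lor B) \land (\lnot C \lor \lnot B))   — De Morgan
≡ (\lnot C \lor C \lor B) \land (\lnot C \lor \lnot C \lor \lnot B)   — distribute \lor over \land
≡ \lnot C \lor \lnot B   — simplify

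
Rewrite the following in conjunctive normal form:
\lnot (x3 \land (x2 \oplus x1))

\lnot (x3 \land (x2 \oplus x1))
= \lnot (x3 \land (x2 \lor x1) \land \lnot (x2 \land x1))   [expand \oplus]
= \lnot x3 \lor \lnot (x2 \lor x1) \lor \lnot \lnot (x2 \land x1)   [De Morgan]
= \lnot x3 \lor (\lnot x2 \land \lnot x1) \lor \lnot \lnot (x2 \land x1)   [De Morgan]
= \lnot x3 \lor (\lnot x2 \land \lnot x1) \lor (x2 \land x1)   [double negation]
= (\lnot x3 \lor \lnot x2 \lor x2) \land (\lnot x3 \lor \lnot x2 \lor x1) \land (\lnot x3 \lor \lnot x1 \lor x2) \land (\lnot x3 \lor \lnot x1 \lor x1)   [distribute \lor over \land]
= (\lnot x3 \lor \lnot x2 \lor x1) \land (\lnot x3 \lor \lnot x1 \lor x2)   [simplify]

(\lnot x3 \lor \lnot x2 \lor x1) \land (\lnot x3 \lor \lnot x1 \lor x2)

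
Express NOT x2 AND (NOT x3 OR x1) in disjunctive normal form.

(NOT x2 AND NOT x3) OR (NOT x2 AND x1)

NOT x2 AND (NOT x3 OR x1)
⇔ (NOT x2 AND NOT x3) OR (NOT x2 AND x1)   (distribute AND over OR)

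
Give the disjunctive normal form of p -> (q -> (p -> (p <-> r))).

p -> (q -> (p -> (p <-> r)))
≡ ~p | (q -> (p -> (p <-> r)))   [eliminate ->]
≡ ~p | ~q | (p -> (p <-> r))   [eliminate ->]
≡ ~p | ~q | ~p | (p <-> r)   [eliminate ->]
≡ ~p | ~q | ~p | ((p -> r) & (r -> p))   [eliminate <->]
≡ ~p | ~q | ~p | ((~p | r) & (r -> p))   [eliminate ->]
≡ ~p | ~q | ~p | ((~p | r) & (~r | p))   [eliminate ->]
≡ ~p | ~q | ~p | (~p & ~r) | (~p & p) | (r & ~r) | (r & p)   [distribute & over |]
≡ ~p | ~q | (r & p)   [simplify]

~p | ~q | (r & p)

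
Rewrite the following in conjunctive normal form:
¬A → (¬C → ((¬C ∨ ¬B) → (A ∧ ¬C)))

¬A → (¬C → ((¬C ∨ ¬B) → (A ∧ ¬C)))
≡ ¬¬A ∨ (¬C → ((¬C ∨ ¬B) → (A ∧ ¬C)))   — eliminate →
≡ ¬¬A ∨ ¬¬C ∨ ((¬C ∨ ¬B) → (A ∧ ¬C))   — eliminate →
≡ ¬¬A ∨ ¬¬C ∨ ¬(¬C ∨ ¬B) ∨ (A ∧ ¬C)   — eliminate →
≡ A ∨ ¬¬C ∨ ¬(¬C ∨ ¬B) ∨ (A ∧ ¬C)   — double negation
≡ A ∨ C ∨ ¬(¬C ∨ ¬B) ∨ (A ∧ ¬C)   — double negation
≡ A ∨ C ∨ (¬¬C ∧ ¬¬B) ∨ (A ∧ ¬C)   — De Morgan
≡ A ∨ C ∨ (C ∧ ¬¬B) ∨ (A ∧ ¬C)   — double negation
≡ A ∨ C ∨ (C ∧ B) ∨ (A ∧ ¬C)   — double negation
≡ (A ∨ C ∨ C ∨ A) ∧ (A ∨ C ∨ C ∨ ¬C) ∧ (A ∨ C ∨ B ∨ A) ∧ (A ∨ C ∨ B ∨ ¬C)   — distribute ∨ over ∧
≡ A ∨ C   — simplify

A ∨ C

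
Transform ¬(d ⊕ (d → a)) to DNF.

¬(d ⊕ (d → a))
≡ ¬((d ∧ ¬(d → a)) ∨ (¬d ∧ (d → a)))
≡ ¬((d ∧ ¬(¬d ∨ a)) ∨ (¬d ∧ (d → a)))
≡ ¬((d ∧ ¬(¬d ∨ a)) ∨ (¬d ∧ (¬d ∨ a)))
≡ ¬(d ∧ ¬(¬d ∨ a)) ∧ ¬(¬d ∧ (¬d ∨ a))
≡ (¬d ∨ ¬¬(¬d ∨ a)) ∧ ¬(¬d ∧ (¬d ∨ a))
≡ (¬d ∨ ¬d ∨ a) ∧ ¬(¬d ∧ (¬d ∨ a))
≡ (¬d ∨ ¬d ∨ a) ∧ (¬¬d ∨ ¬(¬d ∨ a))
≡ (¬d ∨ ¬d ∨ a) ∧ (d ∨ ¬(¬d ∨ a))
≡ (¬d ∨ ¬d ∨ a) ∧ (d ∨ (¬¬d ∧ ¬a))
≡ (¬d ∨ ¬d ∨ a) ∧ (d ∨ (d ∧ ¬a))
≡ (¬d ∧ d) ∨ (¬d ∧ d ∧ ¬a) ∨ (¬d ∧ d) ∨ (¬d ∧ d ∧ ¬a) ∨ (a ∧ d) ∨ (a ∧ d ∧ ¬a)
≡ a ∧ d

a ∧ d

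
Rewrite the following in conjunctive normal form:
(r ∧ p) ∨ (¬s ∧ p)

(r ∧ p) ∨ (¬s ∧ p)
⇔ (r ∨ ¬s) ∧ (r ∨ p) ∧ (p ∨ ¬s) ∧ (p ∨ p)   — distribute ∨ over ∧
⇔ (r ∨ ¬s) ∧ p   — simplify

(r ∨ ¬s) ∧ p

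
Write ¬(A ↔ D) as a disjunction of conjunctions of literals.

¬(A ↔ D)
≡ ¬((A → D) ∧ (D → A))   (eliminate ↔)
≡ ¬((¬A ∨ D) ∧ (D → A))   (eliminate →)
≡ ¬((¬A ∨ D) ∧ (¬D ∨ A))   (eliminate →)
≡ ¬(¬A ∨ D) ∨ ¬(¬D ∨ A)   (De Morgan)
≡ ¬¬A ∧ ¬D ∨ ¬(¬D ∨ A)   (De Morgan)
≡ A ∧ ¬D ∨ ¬(¬D ∨ A)   (double negation)
≡ A ∧ ¬D ∨ ¬¬D ∧ ¬A   (De Morgan)
≡ A ∧ ¬D ∨ D ∧ ¬A   (double negation)

A ∧ ¬D ∨ D ∧ ¬A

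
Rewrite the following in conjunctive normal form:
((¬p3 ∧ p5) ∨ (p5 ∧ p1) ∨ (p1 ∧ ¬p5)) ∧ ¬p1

(¬p3 ∨ p1) ∧ (p5 ∨ p1) ∧ ¬p1

((¬p3 ∧ p5) ∨ (p5 ∧ p1) ∨ (p1 ∧ ¬p5)) ∧ ¬p1
= (¬p3 ∨ p5 ∨ p1) ∧ (¬p3 ∨ p5 ∨ ¬p5) ∧ (¬p3 ∨ p1 ∨ p1) ∧ (¬p3 ∨ p1 ∨ ¬p5) ∧ (p5 ∨ p5 ∨ p1) ∧ (p5 ∨ p5 ∨ ¬p5) ∧ (p5 ∨ p1 ∨ p1) ∧ (p5 ∨ p1 ∨ ¬p5) ∧ ¬p1   [distribute ∨ over ∧]
= (¬p3 ∨ p1) ∧ (p5 ∨ p1) ∧ ¬p1   [simplify]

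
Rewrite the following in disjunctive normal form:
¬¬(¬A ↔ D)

¬¬(¬A ↔ D)
= ¬¬((¬A → D) ∧ (D → ¬A))   — eliminate ↔
= ¬¬((¬¬A ∨ D) ∧ (D → ¬A))   — eliminate →
= ¬¬((¬¬A ∨ D) ∧ (¬D ∨ ¬A))   — eliminate →
= (¬¬A ∨ D) ∧ (¬D ∨ ¬A)   — double negation
= (A ∨ D) ∧ (¬D ∨ ¬A)   — double negation
= (A ∧ ¬D) ∨ (A ∧ ¬A) ∨ (D ∧ ¬D) ∨ (D ∧ ¬A)   — distribute ∧ over ∨
= (A ∧ ¬D) ∨ (D ∧ ¬A)   — simplify

(A ∧ ¬D) ∨ (D ∧ ¬A)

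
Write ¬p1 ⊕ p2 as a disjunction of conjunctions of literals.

(¬p1 ∧ ¬p2) ∨ (p1 ∧ p2)

¬p1 ⊕ p2
≡ (¬p1 ∧ ¬p2) ∨ (¬¬p1 ∧ p2)   (expand ⊕)
≡ (¬p1 ∧ ¬p2) ∨ (p1 ∧ p2)   (double negation)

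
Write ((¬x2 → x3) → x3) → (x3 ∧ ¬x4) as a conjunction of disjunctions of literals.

(x2 ∨ x3) ∧ (¬x3 ∨ ¬x4)

((¬x2 → x3) → x3) → (x3 ∧ ¬x4)
⇔ ¬((¬x2 → x3) → x3) ∨ (x3 ∧ ¬x4)   [eliminate →]
⇔ ¬(¬(¬x2 → x3) ∨ x3) ∨ (x3 ∧ ¬x4)   [eliminate →]
⇔ ¬(¬(¬¬x2 ∨ x3) ∨ x3) ∨ (x3 ∧ ¬x4)   [eliminate →]
⇔ (¬¬(¬¬x2 ∨ x3) ∧ ¬x3) ∨ (x3 ∧ ¬x4)   [De Morgan]
⇔ ((¬¬x2 ∨ x3) ∧ ¬x3) ∨ (x3 ∧ ¬x4)   [double negation]
⇔ ((x2 ∨ x3) ∧ ¬x3) ∨ (x3 ∧ ¬x4)   [double negation]
⇔ (x2 ∨ x3 ∨ x3) ∧ (x2 ∨ x3 ∨ ¬x4) ∧ (¬x3 ∨ x3) ∧ (¬x3 ∨ ¬x4)   [distribute ∨ over ∧]
⇔ (x2 ∨ x3) ∧ (¬x3 ∨ ¬x4)   [simplify]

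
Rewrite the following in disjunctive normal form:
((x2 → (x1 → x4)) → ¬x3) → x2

(¬x2 ∧ x3) ∨ (¬x1 ∧ x3) ∨ (x4 ∧ x3) ∨ x2

((x2 → (x1 → x4)) → ¬x3) → x2
= ¬((x2 → (x1 → x4)) → ¬x3) ∨ x2   [eliminate →]
= ¬(¬(x2 → (x1 → x4)) ∨ ¬x3) ∨ x2   [eliminate →]
= ¬(¬(¬x2 ∨ (x1 → x4)) ∨ ¬x3) ∨ x2   [eliminate →]
= ¬(¬(¬x2 ∨ ¬x1 ∨ x4) ∨ ¬x3) ∨ x2   [eliminate →]
= (¬¬(¬x2 ∨ ¬x1 ∨ x4) ∧ ¬¬x3) ∨ x2   [De Morgan]
= ((¬x2 ∨ ¬x1 ∨ x4) ∧ ¬¬x3) ∨ x2   [double negation]
= ((¬x2 ∨ ¬x1 ∨ x4) ∧ x3) ∨ x2   [double negation]
= (¬x2 ∧ x3) ∨ (¬x1 ∧ x3) ∨ (x4 ∧ x3) ∨ x2   [distribute ∧ over ∨]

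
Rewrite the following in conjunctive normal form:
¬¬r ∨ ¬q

r ∨ ¬q

¬¬r ∨ ¬q
= r ∨ ¬q   — double negation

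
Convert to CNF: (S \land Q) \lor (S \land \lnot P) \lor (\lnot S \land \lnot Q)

(S \lor \lnot Q) \land (Q \lor \lnot P \lor \lnot S)

(S \land Q) \lor (S \land \lnot P) \lor (\lnot S \land \lnot Q)
= (S \lor S \lor \lnot S) \land (S \lor S \lor \lnot Q) \land (S \lor \lnot P \lor \lnot S) \land (S \lor \lnot P \lor \lnot Q) \land (Q \lor S \lor \lnot S) \land (Q \lor S \lor \lnot Q) \land (Q \lor \lnot P \lor \lnot S) \land (Q \lor \lnot P \lor \lnot Q)   [distribute \lor over \land]
= (S \lor \lnot Q) \land (Q \lor \lnot P \lor \lnot S)   [simplify]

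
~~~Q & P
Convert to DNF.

~Q & P

~~~Q & P
≡ ~Q & P   [double negation]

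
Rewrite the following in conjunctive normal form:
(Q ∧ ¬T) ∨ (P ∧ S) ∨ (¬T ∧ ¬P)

(Q ∧ ¬T) ∨ (P ∧ S) ∨ (¬T ∧ ¬P)
≡ (Q ∨ P ∨ ¬T) ∧ (Q ∨ P ∨ ¬P) ∧ (Q ∨ S ∨ ¬T) ∧ (Q ∨ S ∨ ¬P) ∧ (¬T ∨ P ∨ ¬T) ∧ (¬T ∨ P ∨ ¬P) ∧ (¬T ∨ S ∨ ¬T) ∧ (¬T ∨ S ∨ ¬P)   (distribute ∨ over ∧)
≡ (Q ∨ S ∨ ¬P) ∧ (¬T ∨ P) ∧ (¬T ∨ S)   (simplify)

(Q ∨ S ∨ ¬P) ∧ (¬T ∨ P) ∧ (¬T ∨ S)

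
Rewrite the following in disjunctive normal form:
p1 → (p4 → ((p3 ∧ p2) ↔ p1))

p1 → (p4 → ((p3 ∧ p2) ↔ p1))
⇔ ¬p1 ∨ (p4 → ((p3 ∧ p2) ↔ p1))   (eliminate →)
⇔ ¬p1 ∨ ¬p4 ∨ ((p3 ∧ p2) ↔ p1)   (eliminate →)
⇔ ¬p1 ∨ ¬p4 ∨ (((p3 ∧ p2) → p1) ∧ (p1 → (p3 ∧ p2)))   (eliminate ↔)
⇔ ¬p1 ∨ ¬p4 ∨ ((¬(p3 ∧ p2) ∨ p1) ∧ (p1 → (p3 ∧ p2)))   (eliminate →)
⇔ ¬p1 ∨ ¬p4 ∨ ((¬(p3 ∧ p2) ∨ p1) ∧ (¬p1 ∨ (p3 ∧ p2)))   (eliminate →)
⇔ ¬p1 ∨ ¬p4 ∨ ((¬p3 ∨ ¬p2 ∨ p1) ∧ (¬p1 ∨ (p3 ∧ p2)))   (De Morgan)
⇔ ¬p1 ∨ ¬p4 ∨ (¬p3 ∧ ¬p1) ∨ (¬p3 ∧ p3 ∧ p2) ∨ (¬p2 ∧ ¬p1) ∨ (¬p2 ∧ p3 ∧ p2) ∨ (p1 ∧ ¬p1) ∨ (p1 ∧ p3 ∧ p2)   (distribute ∧ over ∨)
⇔ ¬p1 ∨ ¬p4 ∨ (p1 ∧ p3 ∧ p2)   (simplify)

¬p1 ∨ ¬p4 ∨ (p1 ∧ p3 ∧ p2)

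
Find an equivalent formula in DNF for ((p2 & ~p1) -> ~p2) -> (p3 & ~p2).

(p2 & ~p1) | (p3 & ~p2)

((p2 & ~p1) -> ~p2) -> (p3 & ~p2)
= ~((p2 & ~p1) -> ~p2) | (p3 & ~p2)   (eliminate ->)
= ~(~(p2 & ~p1) | ~p2) | (p3 & ~p2)   (eliminate ->)
= (~~(p2 & ~p1) & ~~p2) | (p3 & ~p2)   (De Morgan)
= (p2 & ~p1 & ~~p2) | (p3 & ~p2)   (double negation)
= (p2 & ~p1 & p2) | (p3 & ~p2)   (double negation)
= (p2 & ~p1) | (p3 & ~p2)   (simplify)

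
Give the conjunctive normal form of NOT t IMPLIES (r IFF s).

(t OR NOT r OR s) AND (t OR NOT s OR r)

NOT t IMPLIES (r IFF s)
≡ NOT NOT t OR (r IFF s)   — eliminate IMPLIES
≡ NOT NOT t OR ((r IMPLIES s) AND (s IMPLIES r))   — eliminate IFF
≡ NOT NOT t OR ((NOT r OR s) AND (s IMPLIES r))   — eliminate IMPLIES
≡ NOT NOT t OR ((NOT r OR s) AND (NOT s OR r))   — eliminate IMPLIES
≡ t OR ((NOT r OR s) AND (NOT s OR r))   — double negation
≡ (t OR NOT r OR s) AND (t OR NOT s OR r)   — distribute OR over AND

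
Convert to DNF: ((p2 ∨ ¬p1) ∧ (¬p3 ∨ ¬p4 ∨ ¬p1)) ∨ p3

((p2 ∨ ¬p1) ∧ (¬p3 ∨ ¬p4 ∨ ¬p1)) ∨ p3
= (p2 ∧ ¬p3) ∨ (p2 ∧ ¬p4) ∨ (p2 ∧ ¬p1) ∨ (¬p1 ∧ ¬p3) ∨ (¬p1 ∧ ¬p4) ∨ (¬p1 ∧ ¬p1) ∨ p3   [distribute ∧ over ∨]
= (p2 ∧ ¬p3) ∨ (p2 ∧ ¬p4) ∨ ¬p1 ∨ p3   [simplify]

(p2 ∧ ¬p3) ∨ (p2 ∧ ¬p4) ∨ ¬p1 ∨ p3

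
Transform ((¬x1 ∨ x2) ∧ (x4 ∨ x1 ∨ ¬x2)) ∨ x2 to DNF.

((¬x1 ∨ x2) ∧ (x4 ∨ x1 ∨ ¬x2)) ∨ x2
≡ (¬x1 ∧ x4) ∨ (¬x1 ∧ x1) ∨ (¬x1 ∧ ¬x2) ∨ (x2 ∧ x4) ∨ (x2 ∧ x1) ∨ (x2 ∧ ¬x2) ∨ x2   (distribute ∧ over ∨)
≡ (¬x1 ∧ x4) ∨ (¬x1 ∧ ¬x2) ∨ x2   (simplify)

(¬x1 ∧ x4) ∨ (¬x1 ∧ ¬x2) ∨ x2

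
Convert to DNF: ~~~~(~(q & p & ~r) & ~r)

~~~~(~(q & p & ~r) & ~r)
= ~~(~(q & p & ~r) & ~r)   [double negation]
= ~(q & p & ~r) & ~r   [double negation]
= (~q | ~p | ~~r) & ~r   [De Morgan]
= (~q | ~p | r) & ~r   [double negation]
= (~q & ~r) | (~p & ~r) | (r & ~r)   [distribute & over |]
= (~q & ~r) | (~p & ~r)   [simplify]

(~q & ~r) | (~p & ~r)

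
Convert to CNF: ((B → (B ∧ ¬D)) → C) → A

(¬B ∨ ¬D ∨ A) ∧ (¬C ∨ A)

((B → (B ∧ ¬D)) → C) → A
≡ ¬((B → (B ∧ ¬D)) → C) ∨ A
≡ ¬(¬(B → (B ∧ ¬D)) ∨ C) ∨ A
≡ ¬(¬(¬B ∨ (B ∧ ¬D)) ∨ C) ∨ A
≡ (¬¬(¬B ∨ (B ∧ ¬D)) ∧ ¬C) ∨ A
≡ ((¬B ∨ (B ∧ ¬D)) ∧ ¬C) ∨ A
≡ (¬B ∨ B ∨ A) ∧ (¬B ∨ ¬D ∨ A) ∧ (¬C ∨ A)
≡ (¬B ∨ ¬D ∨ A) ∧ (¬C ∨ A)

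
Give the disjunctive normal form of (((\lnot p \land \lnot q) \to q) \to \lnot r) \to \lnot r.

(((\lnot p \land \lnot q) \to q) \to \lnot r) \to \lnot r
⇔ \lnot (((\lnot p \land \lnot q) \to q) \to \lnot r) \lor \lnot r   [eliminate \to]
⇔ \lnot (\lnot ((\lnot p \land \lnot q) \to q) \lor \lnot r) \lor \lnot r   [eliminate \to]
⇔ \lnot (\lnot (\lnot (\lnot p \land \lnot q) \lor q) \lor \lnot r) \lor \lnot r   [eliminate \to]
⇔ (\lnot \lnot (\lnot (\lnot p \land \lnot q) \lor q) \land \lnot \lnot r) \lor \lnot r   [De Morgan]
⇔ ((\lnot (\lnot p \land \lnot q) \lor q) \land \lnot \lnot r) \lor \lnot r   [double negation]
⇔ ((\lnot \lnot p \lor \lnot \lnot q \lor q) \land \lnot \lnot r) \lor \lnot r   [De Morgan]
⇔ ((p \lor \lnot \lnot q \lor q) \land \lnot \lnot r) \lor \lnot r   [double negation]
⇔ ((p \lor q \lor q) \land \lnot \lnot r) \lor \lnot r   [double negation]
⇔ ((p \lor q \lor q) \land r) \lor \lnot r   [double negation]
⇔ (p \land r) \lor (q \land r) \lor (q \land r) \lor \lnot r   [distribute \land over \lor]
⇔ (p \land r) \lor (q \land r) \lor \lnot r   [simplify]

(p \land r) \lor (q \land r) \lor \lnot r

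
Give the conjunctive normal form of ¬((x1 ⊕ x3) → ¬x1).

(¬x1 ∨ ¬x3) ∧ x1

¬((x1 ⊕ x3) → ¬x1)
≡ ¬(¬(x1 ⊕ x3) ∨ ¬x1)   [eliminate →]
≡ ¬(¬((x1 ∨ x3) ∧ ¬(x1 ∧ x3)) ∨ ¬x1)   [expand ⊕]
≡ ¬¬((x1 ∨ x3) ∧ ¬(x1 ∧ x3)) ∧ ¬¬x1   [De Morgan]
≡ (x1 ∨ x3) ∧ ¬(x1 ∧ x3) ∧ ¬¬x1   [double negation]
≡ (x1 ∨ x3) ∧ (¬x1 ∨ ¬x3) ∧ ¬¬x1   [De Morgan]
≡ (x1 ∨ x3) ∧ (¬x1 ∨ ¬x3) ∧ x1   [double negation]
≡ (¬x1 ∨ ¬x3) ∧ x1   [simplify]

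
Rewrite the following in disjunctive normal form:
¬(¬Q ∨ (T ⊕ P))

¬(¬Q ∨ (T ⊕ P))
= ¬(¬Q ∨ T ∧ ¬P ∨ ¬T ∧ P)   [expand ⊕]
= ¬¬Q ∧ ¬(T ∧ ¬P) ∧ ¬(¬T ∧ P)   [De Morgan]
= Q ∧ ¬(T ∧ ¬P) ∧ ¬(¬T ∧ P)   [double negation]
= Q ∧ (¬T ∨ ¬¬P) ∧ ¬(¬T ∧ P)   [De Morgan]
= Q ∧ (¬T ∨ P) ∧ ¬(¬T ∧ P)   [double negation]
= Q ∧ (¬T ∨ P) ∧ (¬¬T ∨ ¬P)   [De Morgan]
= Q ∧ (¬T ∨ P) ∧ (T ∨ ¬P)   [double negation]
= Q ∧ ¬T ∧ T ∨ Q ∧ ¬T ∧ ¬P ∨ Q ∧ P ∧ T ∨ Q ∧ P ∧ ¬P   [distribute ∧ over ∨]
= Q ∧ ¬T ∧ ¬P ∨ Q ∧ P ∧ T   [simplify]

Q ∧ ¬T ∧ ¬P ∨ Q ∧ P ∧ T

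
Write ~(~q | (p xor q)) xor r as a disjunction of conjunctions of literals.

(q & p & ~r) | (~q & r) | (~p & q & r)

~(~q | (p xor q)) xor r
⇔ (~(~q | (p xor q)) & ~r) | (~~(~q | (p xor q)) & r)   [expand xor]
⇔ (~(~q | (p & ~q) | (~p & q)) & ~r) | (~~(~q | (p xor q)) & r)   [expand xor]
⇔ (~(~q | (p & ~q) | (~p & q)) & ~r) | (~~(~q | (p & ~q) | (~p & q)) & r)   [expand xor]
⇔ (~~q & ~(p & ~q) & ~(~p & q) & ~r) | (~~(~q | (p & ~q) | (~p & q)) & r)   [De Morgan]
⇔ (q & ~(p & ~q) & ~(~p & q) & ~r) | (~~(~q | (p & ~q) | (~p & q)) & r)   [double negation]
⇔ (q & (~p | ~~q) & ~(~p & q) & ~r) | (~~(~q | (p & ~q) | (~p & q)) & r)   [De Morgan]
⇔ (q & (~p | q) & ~(~p & q) & ~r) | (~~(~q | (p & ~q) | (~p & q)) & r)   [double negation]
⇔ (q & (~p | q) & (~~p | ~q) & ~r) | (~~(~q | (p & ~q) | (~p & q)) & r)   [De Morgan]
⇔ (q & (~p | q) & (p | ~q) & ~r) | (~~(~q | (p & ~q) | (~p & q)) & r)   [double negation]
⇔ (q & (~p | q) & (p | ~q) & ~r) | ((~q | (p & ~q) | (~p & q)) & r)   [double negation]
⇔ (q & ~p & p & ~r) | (q & ~p & ~q & ~r) | (q & q & p & ~r) | (q & q & ~q & ~r) | (~q & r) | (p & ~q & r) | (~p & q & r)   [distribute & over |]
⇔ (q & p & ~r) | (~q & r) | (~p & q & r)   [simplify]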